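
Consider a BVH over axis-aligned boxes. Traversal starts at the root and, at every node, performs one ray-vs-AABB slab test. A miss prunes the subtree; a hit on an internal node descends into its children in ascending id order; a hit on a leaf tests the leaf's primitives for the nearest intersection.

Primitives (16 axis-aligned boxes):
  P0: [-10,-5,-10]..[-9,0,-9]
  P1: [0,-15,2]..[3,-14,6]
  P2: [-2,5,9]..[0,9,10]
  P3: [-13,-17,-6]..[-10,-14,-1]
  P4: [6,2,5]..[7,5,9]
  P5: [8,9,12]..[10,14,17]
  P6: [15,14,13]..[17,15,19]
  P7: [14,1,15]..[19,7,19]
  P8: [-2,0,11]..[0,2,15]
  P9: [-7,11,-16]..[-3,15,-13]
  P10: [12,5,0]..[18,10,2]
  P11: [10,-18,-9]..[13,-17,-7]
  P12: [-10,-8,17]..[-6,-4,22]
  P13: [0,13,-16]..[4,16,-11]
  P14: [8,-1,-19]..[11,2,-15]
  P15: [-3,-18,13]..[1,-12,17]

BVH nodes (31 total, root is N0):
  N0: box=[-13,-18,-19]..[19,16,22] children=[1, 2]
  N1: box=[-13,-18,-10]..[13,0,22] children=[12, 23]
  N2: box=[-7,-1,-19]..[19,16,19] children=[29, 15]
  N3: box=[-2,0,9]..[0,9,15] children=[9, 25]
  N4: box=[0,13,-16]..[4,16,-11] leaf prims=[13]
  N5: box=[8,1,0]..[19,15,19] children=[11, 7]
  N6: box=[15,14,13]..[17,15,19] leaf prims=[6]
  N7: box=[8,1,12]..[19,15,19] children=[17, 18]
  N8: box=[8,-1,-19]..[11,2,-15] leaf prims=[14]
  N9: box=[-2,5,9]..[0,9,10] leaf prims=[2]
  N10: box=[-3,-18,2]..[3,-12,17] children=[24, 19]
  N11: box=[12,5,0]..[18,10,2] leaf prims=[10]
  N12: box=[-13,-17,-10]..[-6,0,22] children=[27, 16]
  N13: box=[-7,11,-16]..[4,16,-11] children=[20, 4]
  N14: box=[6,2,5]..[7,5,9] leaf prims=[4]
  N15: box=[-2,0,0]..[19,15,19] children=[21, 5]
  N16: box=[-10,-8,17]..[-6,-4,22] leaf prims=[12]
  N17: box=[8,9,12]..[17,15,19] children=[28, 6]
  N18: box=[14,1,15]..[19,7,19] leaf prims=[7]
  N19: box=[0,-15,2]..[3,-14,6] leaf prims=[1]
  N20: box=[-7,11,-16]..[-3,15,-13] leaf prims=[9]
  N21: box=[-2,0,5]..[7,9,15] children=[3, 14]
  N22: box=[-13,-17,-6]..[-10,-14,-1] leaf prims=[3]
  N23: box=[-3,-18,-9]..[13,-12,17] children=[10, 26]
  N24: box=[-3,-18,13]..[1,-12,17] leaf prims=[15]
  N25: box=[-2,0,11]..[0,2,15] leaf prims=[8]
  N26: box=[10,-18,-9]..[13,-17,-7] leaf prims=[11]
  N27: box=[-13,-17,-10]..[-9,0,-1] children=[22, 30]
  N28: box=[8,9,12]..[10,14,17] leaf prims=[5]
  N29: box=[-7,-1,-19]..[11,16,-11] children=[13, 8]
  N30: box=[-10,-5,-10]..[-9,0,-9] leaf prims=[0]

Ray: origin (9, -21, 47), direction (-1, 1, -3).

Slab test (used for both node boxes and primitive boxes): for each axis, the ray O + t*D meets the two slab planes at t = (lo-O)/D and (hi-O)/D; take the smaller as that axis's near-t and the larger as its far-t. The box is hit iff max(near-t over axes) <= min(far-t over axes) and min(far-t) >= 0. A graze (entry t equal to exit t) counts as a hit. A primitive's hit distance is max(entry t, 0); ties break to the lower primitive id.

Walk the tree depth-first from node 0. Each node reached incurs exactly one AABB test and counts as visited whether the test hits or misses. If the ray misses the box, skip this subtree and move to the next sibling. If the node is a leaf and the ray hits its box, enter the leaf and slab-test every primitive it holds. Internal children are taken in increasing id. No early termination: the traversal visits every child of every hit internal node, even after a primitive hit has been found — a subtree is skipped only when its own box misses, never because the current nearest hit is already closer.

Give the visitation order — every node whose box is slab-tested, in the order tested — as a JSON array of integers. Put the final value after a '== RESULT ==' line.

Walk:
N0 x:[-10,22] y:[3,37] z:[25/3,22] -> hit [25/3,22], descend [1, 2]
  N1 x:[-4,22] y:[3,21] z:[25/3,19] -> hit [25/3,19], descend [12, 23]
    N12 x:[15,22] y:[4,21] z:[25/3,19] -> hit [15,19], descend [16, 27]
      N16 x:[15,19] y:[13,17] z:[25/3,10] -> miss, prune
      N27 x:[18,22] y:[4,21] z:[16,19] -> hit [18,19], descend [22, 30]
        N22 x:[19,22] y:[4,7] z:[16,53/3] -> miss, prune
        N30 x:[18,19] y:[16,21] z:[56/3,19] -> hit [56/3,19] leaf, test {P0@t=56/3}
    N23 x:[-4,12] y:[3,9] z:[10,56/3] -> miss, prune
  N2 x:[-10,16] y:[20,37] z:[28/3,22] -> miss, prune

Summary -> nodes [0, 1, 12, 16, 27, 22, 30, 23, 2]; box-tests=9; leaf-entries=1; first=P0

== RESULT ==
[0, 1, 12, 16, 27, 22, 30, 23, 2]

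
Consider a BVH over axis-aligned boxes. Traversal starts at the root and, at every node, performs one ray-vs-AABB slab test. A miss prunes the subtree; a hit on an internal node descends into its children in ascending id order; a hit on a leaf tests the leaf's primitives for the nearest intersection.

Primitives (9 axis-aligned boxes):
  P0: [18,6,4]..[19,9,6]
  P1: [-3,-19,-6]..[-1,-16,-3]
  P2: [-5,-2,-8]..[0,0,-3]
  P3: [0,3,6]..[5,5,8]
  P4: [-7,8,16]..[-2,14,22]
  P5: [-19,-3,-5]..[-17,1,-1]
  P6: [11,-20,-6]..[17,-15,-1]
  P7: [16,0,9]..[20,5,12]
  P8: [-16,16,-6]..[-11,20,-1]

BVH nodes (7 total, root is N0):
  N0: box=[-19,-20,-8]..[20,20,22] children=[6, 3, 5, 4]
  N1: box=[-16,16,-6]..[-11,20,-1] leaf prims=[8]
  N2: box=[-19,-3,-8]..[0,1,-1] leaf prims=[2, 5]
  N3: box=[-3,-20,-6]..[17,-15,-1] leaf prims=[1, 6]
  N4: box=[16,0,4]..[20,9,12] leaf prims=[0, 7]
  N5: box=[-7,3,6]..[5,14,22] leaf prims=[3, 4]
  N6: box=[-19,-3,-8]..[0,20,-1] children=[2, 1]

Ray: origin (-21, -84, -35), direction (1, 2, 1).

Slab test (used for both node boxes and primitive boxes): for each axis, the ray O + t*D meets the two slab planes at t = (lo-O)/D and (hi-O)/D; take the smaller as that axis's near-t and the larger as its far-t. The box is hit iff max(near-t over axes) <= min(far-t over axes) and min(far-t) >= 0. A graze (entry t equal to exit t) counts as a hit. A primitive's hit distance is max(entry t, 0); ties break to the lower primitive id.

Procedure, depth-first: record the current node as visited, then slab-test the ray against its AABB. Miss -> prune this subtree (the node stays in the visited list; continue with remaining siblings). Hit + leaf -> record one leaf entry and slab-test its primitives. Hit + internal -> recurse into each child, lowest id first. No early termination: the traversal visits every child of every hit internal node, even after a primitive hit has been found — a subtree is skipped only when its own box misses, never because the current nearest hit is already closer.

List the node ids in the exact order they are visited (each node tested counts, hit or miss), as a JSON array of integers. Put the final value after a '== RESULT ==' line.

Traverse from the root:
N0 x:[2,41] y:[32,52] z:[27,57] -> hit [32,41], descend [3, 4, 5, 6]
  N3 x:[18,38] y:[32,69/2] z:[29,34] -> hit [32,34] leaf, test {P1(miss), P6@t=32}
  N4 x:[37,41] y:[42,93/2] z:[39,47] -> miss, prune
  N5 x:[14,26] y:[87/2,49] z:[41,57] -> miss, prune
  N6 x:[2,21] y:[81/2,52] z:[27,34] -> miss, prune

order=[0, 3, 4, 5, 6]  |boxes|=5  |leaves|=1  hit=P6

== RESULT ==
[0, 3, 4, 5, 6]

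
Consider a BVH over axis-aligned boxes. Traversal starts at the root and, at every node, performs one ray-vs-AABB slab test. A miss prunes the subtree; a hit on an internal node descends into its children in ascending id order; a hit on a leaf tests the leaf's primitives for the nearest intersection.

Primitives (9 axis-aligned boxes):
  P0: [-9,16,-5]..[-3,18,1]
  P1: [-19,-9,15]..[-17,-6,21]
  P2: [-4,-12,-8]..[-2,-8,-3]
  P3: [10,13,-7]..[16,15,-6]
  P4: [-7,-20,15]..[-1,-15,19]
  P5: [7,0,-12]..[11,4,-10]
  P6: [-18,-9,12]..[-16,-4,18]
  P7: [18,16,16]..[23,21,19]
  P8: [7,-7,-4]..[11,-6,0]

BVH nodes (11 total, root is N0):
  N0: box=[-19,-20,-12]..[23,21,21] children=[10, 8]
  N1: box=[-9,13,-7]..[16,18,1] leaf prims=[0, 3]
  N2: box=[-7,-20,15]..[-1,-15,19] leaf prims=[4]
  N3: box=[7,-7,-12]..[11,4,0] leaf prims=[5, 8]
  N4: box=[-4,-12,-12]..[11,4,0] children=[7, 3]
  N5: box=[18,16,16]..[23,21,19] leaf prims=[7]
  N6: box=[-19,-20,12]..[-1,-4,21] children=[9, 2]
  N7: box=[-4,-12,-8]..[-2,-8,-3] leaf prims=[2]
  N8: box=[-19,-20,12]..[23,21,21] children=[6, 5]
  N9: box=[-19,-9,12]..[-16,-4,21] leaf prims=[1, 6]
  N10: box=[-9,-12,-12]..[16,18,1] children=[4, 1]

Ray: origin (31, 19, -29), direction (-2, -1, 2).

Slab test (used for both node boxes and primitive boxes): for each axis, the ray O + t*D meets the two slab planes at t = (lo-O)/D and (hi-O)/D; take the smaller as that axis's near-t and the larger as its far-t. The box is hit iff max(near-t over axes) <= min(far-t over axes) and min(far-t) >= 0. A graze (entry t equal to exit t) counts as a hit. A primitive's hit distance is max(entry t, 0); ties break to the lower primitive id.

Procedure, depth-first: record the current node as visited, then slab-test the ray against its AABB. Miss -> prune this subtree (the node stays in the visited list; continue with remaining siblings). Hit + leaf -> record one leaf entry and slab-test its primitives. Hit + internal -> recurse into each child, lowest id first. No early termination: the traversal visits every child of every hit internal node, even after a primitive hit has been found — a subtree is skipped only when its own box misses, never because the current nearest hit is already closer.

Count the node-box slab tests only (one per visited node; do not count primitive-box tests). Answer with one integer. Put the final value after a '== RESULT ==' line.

Walk:
N0 x:[4,25] y:[-2,39] z:[17/2,25] -> hit [17/2,25], descend [8, 10]
  N8 x:[4,25] y:[-2,39] z:[41/2,25] -> hit [41/2,25], descend [5, 6]
    N5 x:[4,13/2] y:[-2,3] z:[45/2,24] -> miss, prune
    N6 x:[16,25] y:[23,39] z:[41/2,25] -> hit [23,25], descend [2, 9]
      N2 x:[16,19] y:[34,39] z:[22,24] -> miss, prune
      N9 x:[47/2,25] y:[23,28] z:[41/2,25] -> hit [47/2,25] leaf, test {P1@t=25, P6@t=47/2}
  N10 x:[15/2,20] y:[1,31] z:[17/2,15] -> hit [17/2,15], descend [1, 4]
    N1 x:[15/2,20] y:[1,6] z:[11,15] -> miss, prune
    N4 x:[10,35/2] y:[15,31] z:[17/2,29/2] -> miss, prune

Summary -> nodes [0, 8, 5, 6, 2, 9, 10, 1, 4]; box-tests=9; leaf-entries=1; first=P6

== RESULT ==
9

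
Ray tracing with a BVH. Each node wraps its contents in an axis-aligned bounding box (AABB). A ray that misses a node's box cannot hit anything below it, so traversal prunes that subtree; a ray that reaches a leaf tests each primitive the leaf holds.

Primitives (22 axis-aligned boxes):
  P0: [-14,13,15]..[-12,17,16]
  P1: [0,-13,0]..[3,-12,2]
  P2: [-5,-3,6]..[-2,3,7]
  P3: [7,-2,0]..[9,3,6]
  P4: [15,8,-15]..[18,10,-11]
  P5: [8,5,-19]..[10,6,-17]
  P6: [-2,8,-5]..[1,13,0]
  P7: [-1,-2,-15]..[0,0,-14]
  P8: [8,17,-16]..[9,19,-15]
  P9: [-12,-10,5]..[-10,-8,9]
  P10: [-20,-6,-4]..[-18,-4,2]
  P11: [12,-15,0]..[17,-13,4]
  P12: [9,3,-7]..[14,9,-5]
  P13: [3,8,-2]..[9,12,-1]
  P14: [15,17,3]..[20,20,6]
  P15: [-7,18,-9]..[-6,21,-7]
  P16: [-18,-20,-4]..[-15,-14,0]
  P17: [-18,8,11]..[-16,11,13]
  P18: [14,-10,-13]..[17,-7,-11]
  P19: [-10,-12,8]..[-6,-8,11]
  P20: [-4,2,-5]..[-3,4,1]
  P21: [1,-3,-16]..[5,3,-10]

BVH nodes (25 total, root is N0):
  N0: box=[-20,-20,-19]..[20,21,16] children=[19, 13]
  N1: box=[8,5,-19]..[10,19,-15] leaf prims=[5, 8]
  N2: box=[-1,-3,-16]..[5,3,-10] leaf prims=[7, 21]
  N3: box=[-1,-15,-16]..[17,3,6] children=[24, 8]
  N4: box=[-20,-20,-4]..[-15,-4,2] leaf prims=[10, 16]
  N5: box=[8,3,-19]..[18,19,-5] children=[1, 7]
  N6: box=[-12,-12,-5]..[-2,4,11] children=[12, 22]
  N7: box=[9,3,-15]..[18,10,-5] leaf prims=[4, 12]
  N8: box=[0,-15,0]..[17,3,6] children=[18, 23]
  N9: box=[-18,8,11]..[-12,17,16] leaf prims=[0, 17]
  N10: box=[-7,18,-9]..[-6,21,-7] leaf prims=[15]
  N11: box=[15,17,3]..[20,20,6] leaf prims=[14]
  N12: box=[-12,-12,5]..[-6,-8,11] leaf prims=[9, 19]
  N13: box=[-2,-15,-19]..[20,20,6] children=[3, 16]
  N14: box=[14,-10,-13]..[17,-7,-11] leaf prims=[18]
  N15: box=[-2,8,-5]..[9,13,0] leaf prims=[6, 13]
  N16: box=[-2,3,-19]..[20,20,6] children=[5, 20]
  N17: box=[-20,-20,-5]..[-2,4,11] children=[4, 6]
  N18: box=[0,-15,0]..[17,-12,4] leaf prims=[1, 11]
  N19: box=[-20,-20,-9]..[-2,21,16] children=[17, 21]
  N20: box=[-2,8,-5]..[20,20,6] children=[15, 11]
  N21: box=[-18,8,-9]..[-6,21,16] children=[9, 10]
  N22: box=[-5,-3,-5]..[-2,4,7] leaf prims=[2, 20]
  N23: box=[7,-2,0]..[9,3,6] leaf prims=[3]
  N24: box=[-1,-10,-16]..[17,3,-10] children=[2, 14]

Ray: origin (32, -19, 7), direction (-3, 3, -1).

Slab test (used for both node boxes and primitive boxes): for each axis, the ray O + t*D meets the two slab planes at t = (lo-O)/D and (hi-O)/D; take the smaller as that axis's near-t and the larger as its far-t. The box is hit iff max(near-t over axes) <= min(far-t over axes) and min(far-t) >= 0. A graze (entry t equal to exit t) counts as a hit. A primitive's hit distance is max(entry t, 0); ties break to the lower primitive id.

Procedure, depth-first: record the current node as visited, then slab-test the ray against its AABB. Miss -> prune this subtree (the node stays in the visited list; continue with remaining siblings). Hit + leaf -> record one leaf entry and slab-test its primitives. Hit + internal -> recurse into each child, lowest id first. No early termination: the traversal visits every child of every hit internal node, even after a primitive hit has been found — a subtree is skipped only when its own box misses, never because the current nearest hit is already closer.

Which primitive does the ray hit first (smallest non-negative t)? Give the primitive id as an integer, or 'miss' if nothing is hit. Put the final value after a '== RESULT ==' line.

Trace the traversal:
N0 x:[4,52/3] y:[-1/3,40/3] z:[-9,26] -> hit [4,40/3], descend [13, 19]
  N13 x:[4,34/3] y:[4/3,13] z:[1,26] -> hit [4,34/3], descend [3, 16]
    N3 x:[5,11] y:[4/3,22/3] z:[1,23] -> hit [5,22/3], descend [8, 24]
      N8 x:[5,32/3] y:[4/3,22/3] z:[1,7] -> hit [5,7], descend [18, 23]
        N18 x:[5,32/3] y:[4/3,7/3] z:[3,7] -> miss, prune
        N23 x:[23/3,25/3] y:[17/3,22/3] z:[1,7] -> miss, prune
      N24 x:[5,11] y:[3,22/3] z:[17,23] -> miss, prune
    N16 x:[4,34/3] y:[22/3,13] z:[1,26] -> hit [22/3,34/3], descend [5, 20]
      N5 x:[14/3,8] y:[22/3,38/3] z:[12,26] -> miss, prune
      N20 x:[4,34/3] y:[9,13] z:[1,12] -> hit [9,34/3], descend [11, 15]
        N11 x:[4,17/3] y:[12,13] z:[1,4] -> miss, prune
        N15 x:[23/3,34/3] y:[9,32/3] z:[7,12] -> hit [9,32/3] leaf, test {P6@t=31/3, P13@t=9}
  N19 x:[34/3,52/3] y:[-1/3,40/3] z:[-9,16] -> hit [34/3,40/3], descend [17, 21]
    N17 x:[34/3,52/3] y:[-1/3,23/3] z:[-4,12] -> miss, prune
    N21 x:[38/3,50/3] y:[9,40/3] z:[-9,16] -> hit [38/3,40/3], descend [9, 10]
      N9 x:[44/3,50/3] y:[9,12] z:[-9,-4] -> miss, prune
      N10 x:[38/3,13] y:[37/3,40/3] z:[14,16] -> miss, prune

17 AABB tests over nodes [0, 13, 3, 8, 18, 23, 24, 16, 5, 20, 11, 15, 19, 17, 21, 9, 10]; 1 leaf entered; closest P13.

== RESULT ==
13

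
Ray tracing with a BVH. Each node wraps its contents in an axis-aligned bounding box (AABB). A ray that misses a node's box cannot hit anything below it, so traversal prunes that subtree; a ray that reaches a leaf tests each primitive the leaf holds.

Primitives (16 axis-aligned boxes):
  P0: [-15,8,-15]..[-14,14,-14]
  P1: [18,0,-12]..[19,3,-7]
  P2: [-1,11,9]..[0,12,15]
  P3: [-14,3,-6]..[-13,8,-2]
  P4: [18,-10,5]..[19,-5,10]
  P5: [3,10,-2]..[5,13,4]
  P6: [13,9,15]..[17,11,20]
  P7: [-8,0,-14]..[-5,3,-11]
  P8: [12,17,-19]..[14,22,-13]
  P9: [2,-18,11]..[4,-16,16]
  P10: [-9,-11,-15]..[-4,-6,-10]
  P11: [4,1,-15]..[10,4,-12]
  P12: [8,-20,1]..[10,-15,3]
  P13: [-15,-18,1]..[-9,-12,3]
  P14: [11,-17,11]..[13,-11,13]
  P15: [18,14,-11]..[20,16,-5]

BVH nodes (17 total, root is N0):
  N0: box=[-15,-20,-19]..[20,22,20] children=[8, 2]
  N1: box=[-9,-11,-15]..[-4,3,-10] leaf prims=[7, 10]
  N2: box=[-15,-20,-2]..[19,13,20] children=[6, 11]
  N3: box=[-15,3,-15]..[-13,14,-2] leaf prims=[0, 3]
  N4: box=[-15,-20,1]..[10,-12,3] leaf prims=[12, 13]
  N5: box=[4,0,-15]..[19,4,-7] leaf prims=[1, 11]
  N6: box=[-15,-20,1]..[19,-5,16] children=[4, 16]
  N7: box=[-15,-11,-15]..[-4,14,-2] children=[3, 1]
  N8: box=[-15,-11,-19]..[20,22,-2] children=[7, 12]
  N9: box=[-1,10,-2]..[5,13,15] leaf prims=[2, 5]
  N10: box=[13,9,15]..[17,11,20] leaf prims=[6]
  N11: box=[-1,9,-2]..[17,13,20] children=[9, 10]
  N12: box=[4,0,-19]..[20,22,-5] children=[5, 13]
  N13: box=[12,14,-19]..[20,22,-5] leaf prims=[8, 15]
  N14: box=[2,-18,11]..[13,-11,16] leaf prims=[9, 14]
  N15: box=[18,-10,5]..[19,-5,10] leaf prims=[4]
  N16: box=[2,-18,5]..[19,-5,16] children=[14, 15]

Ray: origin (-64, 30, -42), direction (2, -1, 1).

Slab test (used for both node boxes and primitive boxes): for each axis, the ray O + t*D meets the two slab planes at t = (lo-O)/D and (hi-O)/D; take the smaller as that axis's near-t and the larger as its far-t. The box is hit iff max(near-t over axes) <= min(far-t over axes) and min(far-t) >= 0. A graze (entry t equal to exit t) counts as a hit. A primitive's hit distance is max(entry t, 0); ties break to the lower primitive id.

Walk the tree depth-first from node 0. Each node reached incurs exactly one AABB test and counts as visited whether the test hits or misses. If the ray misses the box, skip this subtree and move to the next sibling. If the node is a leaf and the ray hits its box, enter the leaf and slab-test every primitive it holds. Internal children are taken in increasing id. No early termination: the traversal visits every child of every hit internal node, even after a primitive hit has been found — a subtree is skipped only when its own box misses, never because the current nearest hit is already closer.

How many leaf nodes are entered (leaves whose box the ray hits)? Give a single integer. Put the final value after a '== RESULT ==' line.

Trace the traversal:
N0 x:[49/2,42] y:[8,50] z:[23,62] -> hit [49/2,42], descend [2, 8]
  N2 x:[49/2,83/2] y:[17,50] z:[40,62] -> hit [40,83/2], descend [6, 11]
    N6 x:[49/2,83/2] y:[35,50] z:[43,58] -> miss, prune
    N11 x:[63/2,81/2] y:[17,21] z:[40,62] -> miss, prune
  N8 x:[49/2,42] y:[8,41] z:[23,40] -> hit [49/2,40], descend [7, 12]
    N7 x:[49/2,30] y:[16,41] z:[27,40] -> hit [27,30], descend [1, 3]
      N1 x:[55/2,30] y:[27,41] z:[27,32] -> hit [55/2,30] leaf, test {P7@t=28, P10(miss)}
      N3 x:[49/2,51/2] y:[16,27] z:[27,40] -> miss, prune
    N12 x:[34,42] y:[8,30] z:[23,37] -> miss, prune

Visited [0, 2, 6, 11, 8, 7, 1, 3, 12]. Tests: 9 box, 1 leaf. Nearest: P7.

== RESULT ==
1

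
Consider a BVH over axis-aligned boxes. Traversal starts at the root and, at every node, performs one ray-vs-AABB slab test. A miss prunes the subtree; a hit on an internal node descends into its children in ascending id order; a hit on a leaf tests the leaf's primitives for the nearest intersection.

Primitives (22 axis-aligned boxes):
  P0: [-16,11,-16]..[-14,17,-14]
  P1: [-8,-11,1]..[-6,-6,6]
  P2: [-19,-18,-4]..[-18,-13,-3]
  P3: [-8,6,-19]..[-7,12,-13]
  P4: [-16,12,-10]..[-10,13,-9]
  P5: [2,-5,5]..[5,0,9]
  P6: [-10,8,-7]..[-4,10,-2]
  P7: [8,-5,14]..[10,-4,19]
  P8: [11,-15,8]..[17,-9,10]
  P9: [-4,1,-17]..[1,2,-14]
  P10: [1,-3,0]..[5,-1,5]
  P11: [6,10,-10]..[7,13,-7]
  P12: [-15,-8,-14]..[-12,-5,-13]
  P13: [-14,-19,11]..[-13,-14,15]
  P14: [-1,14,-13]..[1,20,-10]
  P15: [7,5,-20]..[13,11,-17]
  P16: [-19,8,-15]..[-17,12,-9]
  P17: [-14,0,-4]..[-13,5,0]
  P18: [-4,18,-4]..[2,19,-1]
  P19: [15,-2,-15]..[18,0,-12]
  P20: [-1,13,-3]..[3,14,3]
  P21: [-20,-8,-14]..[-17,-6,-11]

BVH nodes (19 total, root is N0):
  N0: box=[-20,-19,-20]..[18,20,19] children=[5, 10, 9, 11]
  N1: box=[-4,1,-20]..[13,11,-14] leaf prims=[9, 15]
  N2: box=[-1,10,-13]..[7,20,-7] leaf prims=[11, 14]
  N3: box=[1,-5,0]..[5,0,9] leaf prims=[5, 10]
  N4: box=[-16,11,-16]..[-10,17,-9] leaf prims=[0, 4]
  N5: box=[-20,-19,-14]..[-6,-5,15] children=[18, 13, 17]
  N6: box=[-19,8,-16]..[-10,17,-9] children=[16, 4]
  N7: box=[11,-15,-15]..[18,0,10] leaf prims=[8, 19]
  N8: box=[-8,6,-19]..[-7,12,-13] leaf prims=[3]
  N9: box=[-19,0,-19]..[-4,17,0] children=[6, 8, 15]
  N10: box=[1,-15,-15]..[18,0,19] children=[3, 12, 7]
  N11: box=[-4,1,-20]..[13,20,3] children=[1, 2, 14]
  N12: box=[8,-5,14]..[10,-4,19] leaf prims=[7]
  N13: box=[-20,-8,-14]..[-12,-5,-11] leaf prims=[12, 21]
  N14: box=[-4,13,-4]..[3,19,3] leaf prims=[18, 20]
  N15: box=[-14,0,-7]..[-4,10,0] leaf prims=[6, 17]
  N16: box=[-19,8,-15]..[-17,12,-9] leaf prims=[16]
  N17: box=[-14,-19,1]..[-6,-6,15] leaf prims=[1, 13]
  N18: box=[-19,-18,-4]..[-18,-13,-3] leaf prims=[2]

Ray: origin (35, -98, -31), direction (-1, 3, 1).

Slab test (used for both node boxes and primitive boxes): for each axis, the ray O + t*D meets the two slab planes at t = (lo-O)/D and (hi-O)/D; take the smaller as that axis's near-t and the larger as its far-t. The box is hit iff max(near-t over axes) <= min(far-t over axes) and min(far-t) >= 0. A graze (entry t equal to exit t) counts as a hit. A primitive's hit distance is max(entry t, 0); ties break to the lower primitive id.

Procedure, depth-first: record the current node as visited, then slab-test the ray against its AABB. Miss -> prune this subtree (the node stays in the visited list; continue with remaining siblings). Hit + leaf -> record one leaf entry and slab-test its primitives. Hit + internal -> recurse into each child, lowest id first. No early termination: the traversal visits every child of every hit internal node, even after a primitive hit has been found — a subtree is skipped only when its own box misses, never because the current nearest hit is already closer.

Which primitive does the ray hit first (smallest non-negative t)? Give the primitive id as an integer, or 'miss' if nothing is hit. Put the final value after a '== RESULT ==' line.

Traverse from the root:
N0 x:[17,55] y:[79/3,118/3] z:[11,50] -> hit [79/3,118/3], descend [5, 9, 10, 11]
  N5 x:[41,55] y:[79/3,31] z:[17,46] -> miss, prune
  N9 x:[39,54] y:[98/3,115/3] z:[12,31] -> miss, prune
  N10 x:[17,34] y:[83/3,98/3] z:[16,50] -> hit [83/3,98/3], descend [3, 7, 12]
    N3 x:[30,34] y:[31,98/3] z:[31,40] -> hit [31,98/3] leaf, test {P5(miss), P10@t=95/3}
    N7 x:[17,24] y:[83/3,98/3] z:[16,41] -> miss, prune
    N12 x:[25,27] y:[31,94/3] z:[45,50] -> miss, prune
  N11 x:[22,39] y:[33,118/3] z:[11,34] -> hit [33,34], descend [1, 2, 14]
    N1 x:[22,39] y:[33,109/3] z:[11,17] -> miss, prune
    N2 x:[28,36] y:[36,118/3] z:[18,24] -> miss, prune
    N14 x:[32,39] y:[37,39] z:[27,34] -> miss, prune

Visited [0, 5, 9, 10, 3, 7, 12, 11, 1, 2, 14]. Tests: 11 box, 1 leaf. Nearest: P10.

== RESULT ==
10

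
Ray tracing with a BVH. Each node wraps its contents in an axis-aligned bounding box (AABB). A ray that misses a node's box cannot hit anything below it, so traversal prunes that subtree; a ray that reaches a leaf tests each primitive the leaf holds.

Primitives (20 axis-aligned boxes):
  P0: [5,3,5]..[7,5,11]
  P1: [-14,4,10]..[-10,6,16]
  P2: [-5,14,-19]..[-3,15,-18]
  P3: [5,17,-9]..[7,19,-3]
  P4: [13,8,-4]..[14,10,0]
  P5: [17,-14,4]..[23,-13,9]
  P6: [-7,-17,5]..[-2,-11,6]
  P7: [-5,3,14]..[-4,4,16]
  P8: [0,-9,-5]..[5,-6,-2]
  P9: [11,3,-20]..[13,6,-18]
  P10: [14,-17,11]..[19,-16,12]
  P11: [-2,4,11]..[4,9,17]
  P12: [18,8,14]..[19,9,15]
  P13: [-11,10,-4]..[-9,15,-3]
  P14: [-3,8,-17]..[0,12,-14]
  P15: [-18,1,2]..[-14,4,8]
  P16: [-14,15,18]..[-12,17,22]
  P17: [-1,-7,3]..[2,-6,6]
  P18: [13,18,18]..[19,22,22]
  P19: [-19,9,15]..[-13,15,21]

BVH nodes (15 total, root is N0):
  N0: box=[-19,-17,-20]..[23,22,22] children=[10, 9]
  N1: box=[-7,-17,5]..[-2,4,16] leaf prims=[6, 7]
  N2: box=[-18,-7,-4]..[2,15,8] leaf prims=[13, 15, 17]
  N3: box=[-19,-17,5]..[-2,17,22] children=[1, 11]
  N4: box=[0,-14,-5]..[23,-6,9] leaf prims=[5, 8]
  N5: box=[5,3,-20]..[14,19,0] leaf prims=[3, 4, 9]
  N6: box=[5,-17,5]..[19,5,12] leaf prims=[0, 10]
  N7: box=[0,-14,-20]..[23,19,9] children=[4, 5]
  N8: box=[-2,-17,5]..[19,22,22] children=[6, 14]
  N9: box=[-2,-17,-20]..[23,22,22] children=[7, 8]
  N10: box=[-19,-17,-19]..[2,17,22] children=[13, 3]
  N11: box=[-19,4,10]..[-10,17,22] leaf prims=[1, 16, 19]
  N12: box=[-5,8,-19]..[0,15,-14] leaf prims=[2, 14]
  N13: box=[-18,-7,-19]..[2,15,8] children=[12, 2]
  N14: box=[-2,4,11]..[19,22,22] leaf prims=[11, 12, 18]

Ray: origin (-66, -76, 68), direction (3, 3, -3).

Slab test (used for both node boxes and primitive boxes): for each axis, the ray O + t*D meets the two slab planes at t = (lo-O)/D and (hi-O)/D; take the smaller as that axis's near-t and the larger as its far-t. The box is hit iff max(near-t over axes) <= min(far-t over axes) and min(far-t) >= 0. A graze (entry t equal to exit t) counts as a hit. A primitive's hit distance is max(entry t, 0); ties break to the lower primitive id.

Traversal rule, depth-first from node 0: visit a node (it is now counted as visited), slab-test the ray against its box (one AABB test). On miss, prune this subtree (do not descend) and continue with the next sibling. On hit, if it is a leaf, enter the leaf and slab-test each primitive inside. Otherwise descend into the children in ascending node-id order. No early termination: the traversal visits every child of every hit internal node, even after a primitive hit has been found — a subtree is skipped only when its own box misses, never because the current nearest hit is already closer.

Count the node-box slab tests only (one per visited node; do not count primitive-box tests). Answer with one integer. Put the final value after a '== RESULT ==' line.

Walk:
N0 x:[47/3,89/3] y:[59/3,98/3] z:[46/3,88/3] -> hit [59/3,88/3], descend [9, 10]
  N9 x:[64/3,89/3] y:[59/3,98/3] z:[46/3,88/3] -> hit [64/3,88/3], descend [7, 8]
    N7 x:[22,89/3] y:[62/3,95/3] z:[59/3,88/3] -> hit [22,88/3], descend [4, 5]
      N4 x:[22,89/3] y:[62/3,70/3] z:[59/3,73/3] -> hit [22,70/3] leaf, test {P5(miss), P8@t=70/3}
      N5 x:[71/3,80/3] y:[79/3,95/3] z:[68/3,88/3] -> hit [79/3,80/3] leaf, test {P3(miss), P4(miss), P9(miss)}
    N8 x:[64/3,85/3] y:[59/3,98/3] z:[46/3,21] -> miss, prune
  N10 x:[47/3,68/3] y:[59/3,31] z:[46/3,29] -> hit [59/3,68/3], descend [3, 13]
    N3 x:[47/3,64/3] y:[59/3,31] z:[46/3,21] -> hit [59/3,21], descend [1, 11]
      N1 x:[59/3,64/3] y:[59/3,80/3] z:[52/3,21] -> hit [59/3,21] leaf, test {P6@t=62/3, P7(miss)}
      N11 x:[47/3,56/3] y:[80/3,31] z:[46/3,58/3] -> miss, prune
    N13 x:[16,68/3] y:[23,91/3] z:[20,29] -> miss, prune

11 AABB tests over nodes [0, 9, 7, 4, 5, 8, 10, 3, 1, 11, 13]; 3 leaves entered; closest P6.

== RESULT ==
11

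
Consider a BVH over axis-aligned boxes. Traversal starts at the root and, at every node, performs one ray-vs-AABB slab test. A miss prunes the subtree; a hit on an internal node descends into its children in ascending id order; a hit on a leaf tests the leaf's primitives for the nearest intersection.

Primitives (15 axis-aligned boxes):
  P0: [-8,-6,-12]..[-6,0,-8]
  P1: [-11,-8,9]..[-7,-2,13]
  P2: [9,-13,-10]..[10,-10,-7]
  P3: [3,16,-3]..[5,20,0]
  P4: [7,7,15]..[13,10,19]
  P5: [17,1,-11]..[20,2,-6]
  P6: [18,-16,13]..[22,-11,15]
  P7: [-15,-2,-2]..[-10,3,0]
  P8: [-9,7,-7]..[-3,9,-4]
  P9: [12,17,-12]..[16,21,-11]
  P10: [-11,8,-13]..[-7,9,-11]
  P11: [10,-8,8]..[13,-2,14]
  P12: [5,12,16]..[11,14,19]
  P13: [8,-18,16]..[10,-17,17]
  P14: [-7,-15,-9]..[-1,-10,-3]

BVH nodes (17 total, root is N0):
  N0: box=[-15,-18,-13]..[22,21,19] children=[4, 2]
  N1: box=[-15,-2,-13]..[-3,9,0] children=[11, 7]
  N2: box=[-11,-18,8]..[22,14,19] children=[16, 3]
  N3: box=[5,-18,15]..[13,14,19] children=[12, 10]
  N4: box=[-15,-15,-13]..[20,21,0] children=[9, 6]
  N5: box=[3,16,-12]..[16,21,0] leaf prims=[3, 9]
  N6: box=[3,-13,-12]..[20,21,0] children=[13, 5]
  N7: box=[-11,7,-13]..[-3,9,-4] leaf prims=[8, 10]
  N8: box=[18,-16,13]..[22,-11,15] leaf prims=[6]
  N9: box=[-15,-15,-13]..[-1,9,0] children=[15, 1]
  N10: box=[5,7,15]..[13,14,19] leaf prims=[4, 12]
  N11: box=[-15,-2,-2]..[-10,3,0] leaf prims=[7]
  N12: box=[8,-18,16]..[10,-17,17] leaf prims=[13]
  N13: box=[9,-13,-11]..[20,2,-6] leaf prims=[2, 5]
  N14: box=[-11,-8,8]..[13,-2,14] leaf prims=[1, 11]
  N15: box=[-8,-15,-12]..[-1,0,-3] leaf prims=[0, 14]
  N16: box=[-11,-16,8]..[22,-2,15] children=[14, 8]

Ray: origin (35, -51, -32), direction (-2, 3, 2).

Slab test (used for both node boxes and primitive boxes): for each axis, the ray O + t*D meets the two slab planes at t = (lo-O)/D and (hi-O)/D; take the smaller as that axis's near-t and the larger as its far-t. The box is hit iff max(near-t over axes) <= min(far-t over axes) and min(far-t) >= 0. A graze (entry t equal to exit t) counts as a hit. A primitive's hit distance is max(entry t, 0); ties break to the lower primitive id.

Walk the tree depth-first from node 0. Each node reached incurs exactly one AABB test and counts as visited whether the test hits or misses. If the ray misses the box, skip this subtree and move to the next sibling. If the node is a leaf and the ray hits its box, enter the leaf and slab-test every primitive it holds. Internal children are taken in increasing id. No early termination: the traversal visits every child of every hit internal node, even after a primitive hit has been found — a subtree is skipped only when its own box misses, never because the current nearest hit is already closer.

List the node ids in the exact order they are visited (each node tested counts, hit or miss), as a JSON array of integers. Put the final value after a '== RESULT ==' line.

Walk:
N0 x:[13/2,25] y:[11,24] z:[19/2,51/2] -> hit [11,24], descend [2, 4]
  N2 x:[13/2,23] y:[11,65/3] z:[20,51/2] -> hit [20,65/3], descend [3, 16]
    N3 x:[11,15] y:[11,65/3] z:[47/2,51/2] -> miss, prune
    N16 x:[13/2,23] y:[35/3,49/3] z:[20,47/2] -> miss, prune
  N4 x:[15/2,25] y:[12,24] z:[19/2,16] -> hit [12,16], descend [6, 9]
    N6 x:[15/2,16] y:[38/3,24] z:[10,16] -> hit [38/3,16], descend [5, 13]
      N5 x:[19/2,16] y:[67/3,24] z:[10,16] -> miss, prune
      N13 x:[15/2,13] y:[38/3,53/3] z:[21/2,13] -> hit [38/3,13] leaf, test {P2(miss), P5(miss)}
    N9 x:[18,25] y:[12,20] z:[19/2,16] -> miss, prune

order=[0, 2, 3, 16, 4, 6, 5, 13, 9]  |boxes|=9  |leaves|=1  hit=miss

== RESULT ==
[0, 2, 3, 16, 4, 6, 5, 13, 9]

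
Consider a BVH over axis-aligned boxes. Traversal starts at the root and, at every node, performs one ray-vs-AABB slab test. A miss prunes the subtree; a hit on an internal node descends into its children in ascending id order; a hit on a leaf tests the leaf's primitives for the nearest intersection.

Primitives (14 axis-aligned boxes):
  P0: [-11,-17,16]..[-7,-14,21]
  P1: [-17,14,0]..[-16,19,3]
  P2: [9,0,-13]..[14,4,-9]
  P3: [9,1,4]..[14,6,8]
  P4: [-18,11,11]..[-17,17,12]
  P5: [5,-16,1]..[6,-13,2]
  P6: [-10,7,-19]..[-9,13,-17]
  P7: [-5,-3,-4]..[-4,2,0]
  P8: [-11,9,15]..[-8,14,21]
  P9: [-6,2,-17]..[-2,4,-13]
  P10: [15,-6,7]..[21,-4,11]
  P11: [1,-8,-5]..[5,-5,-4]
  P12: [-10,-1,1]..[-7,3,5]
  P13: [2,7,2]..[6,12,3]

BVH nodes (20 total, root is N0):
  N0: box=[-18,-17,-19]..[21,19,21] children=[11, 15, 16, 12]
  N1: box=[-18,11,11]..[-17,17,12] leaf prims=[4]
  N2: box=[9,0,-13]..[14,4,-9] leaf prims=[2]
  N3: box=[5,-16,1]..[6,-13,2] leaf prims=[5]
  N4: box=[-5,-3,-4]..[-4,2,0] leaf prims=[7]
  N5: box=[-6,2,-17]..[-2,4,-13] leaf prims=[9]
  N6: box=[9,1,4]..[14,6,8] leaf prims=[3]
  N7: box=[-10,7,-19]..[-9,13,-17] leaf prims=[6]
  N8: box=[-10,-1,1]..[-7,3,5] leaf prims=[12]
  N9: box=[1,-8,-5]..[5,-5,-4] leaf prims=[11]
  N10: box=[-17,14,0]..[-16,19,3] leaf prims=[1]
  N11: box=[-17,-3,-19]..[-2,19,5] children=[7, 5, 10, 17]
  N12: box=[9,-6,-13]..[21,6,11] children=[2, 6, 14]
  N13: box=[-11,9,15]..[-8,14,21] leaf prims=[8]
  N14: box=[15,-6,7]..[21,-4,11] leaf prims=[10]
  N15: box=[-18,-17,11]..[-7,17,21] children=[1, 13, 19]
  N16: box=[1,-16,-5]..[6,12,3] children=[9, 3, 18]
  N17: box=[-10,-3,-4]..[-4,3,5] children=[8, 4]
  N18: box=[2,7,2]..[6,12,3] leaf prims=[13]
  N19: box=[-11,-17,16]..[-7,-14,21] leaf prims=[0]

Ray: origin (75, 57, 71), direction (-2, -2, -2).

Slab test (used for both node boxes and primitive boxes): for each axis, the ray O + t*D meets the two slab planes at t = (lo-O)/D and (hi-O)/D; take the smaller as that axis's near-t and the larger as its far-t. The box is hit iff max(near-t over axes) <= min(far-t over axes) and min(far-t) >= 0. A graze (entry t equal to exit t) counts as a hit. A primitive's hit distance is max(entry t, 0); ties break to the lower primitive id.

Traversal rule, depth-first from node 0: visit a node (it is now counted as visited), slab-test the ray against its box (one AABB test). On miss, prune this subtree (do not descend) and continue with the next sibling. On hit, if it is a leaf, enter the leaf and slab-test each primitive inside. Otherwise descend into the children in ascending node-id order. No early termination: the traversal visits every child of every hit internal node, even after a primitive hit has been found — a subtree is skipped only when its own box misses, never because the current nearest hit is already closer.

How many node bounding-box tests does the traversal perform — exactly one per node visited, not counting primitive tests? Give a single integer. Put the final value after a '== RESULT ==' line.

Traverse from the root:
N0 x:[27,93/2] y:[19,37] z:[25,45] -> hit [27,37], descend [11, 12, 15, 16]
  N11 x:[77/2,46] y:[19,30] z:[33,45] -> miss, prune
  N12 x:[27,33] y:[51/2,63/2] z:[30,42] -> hit [30,63/2], descend [2, 6, 14]
    N2 x:[61/2,33] y:[53/2,57/2] z:[40,42] -> miss, prune
    N6 x:[61/2,33] y:[51/2,28] z:[63/2,67/2] -> miss, prune
    N14 x:[27,30] y:[61/2,63/2] z:[30,32] -> miss, prune
  N15 x:[41,93/2] y:[20,37] z:[25,30] -> miss, prune
  N16 x:[69/2,37] y:[45/2,73/2] z:[34,38] -> hit [69/2,73/2], descend [3, 9, 18]
    N3 x:[69/2,35] y:[35,73/2] z:[69/2,35] -> hit [35,35] leaf, test {P5@t=35}
    N9 x:[35,37] y:[31,65/2] z:[75/2,38] -> miss, prune
    N18 x:[69/2,73/2] y:[45/2,25] z:[34,69/2] -> miss, prune

order=[0, 11, 12, 2, 6, 14, 15, 16, 3, 9, 18]  |boxes|=11  |leaves|=1  hit=P5

== RESULT ==
11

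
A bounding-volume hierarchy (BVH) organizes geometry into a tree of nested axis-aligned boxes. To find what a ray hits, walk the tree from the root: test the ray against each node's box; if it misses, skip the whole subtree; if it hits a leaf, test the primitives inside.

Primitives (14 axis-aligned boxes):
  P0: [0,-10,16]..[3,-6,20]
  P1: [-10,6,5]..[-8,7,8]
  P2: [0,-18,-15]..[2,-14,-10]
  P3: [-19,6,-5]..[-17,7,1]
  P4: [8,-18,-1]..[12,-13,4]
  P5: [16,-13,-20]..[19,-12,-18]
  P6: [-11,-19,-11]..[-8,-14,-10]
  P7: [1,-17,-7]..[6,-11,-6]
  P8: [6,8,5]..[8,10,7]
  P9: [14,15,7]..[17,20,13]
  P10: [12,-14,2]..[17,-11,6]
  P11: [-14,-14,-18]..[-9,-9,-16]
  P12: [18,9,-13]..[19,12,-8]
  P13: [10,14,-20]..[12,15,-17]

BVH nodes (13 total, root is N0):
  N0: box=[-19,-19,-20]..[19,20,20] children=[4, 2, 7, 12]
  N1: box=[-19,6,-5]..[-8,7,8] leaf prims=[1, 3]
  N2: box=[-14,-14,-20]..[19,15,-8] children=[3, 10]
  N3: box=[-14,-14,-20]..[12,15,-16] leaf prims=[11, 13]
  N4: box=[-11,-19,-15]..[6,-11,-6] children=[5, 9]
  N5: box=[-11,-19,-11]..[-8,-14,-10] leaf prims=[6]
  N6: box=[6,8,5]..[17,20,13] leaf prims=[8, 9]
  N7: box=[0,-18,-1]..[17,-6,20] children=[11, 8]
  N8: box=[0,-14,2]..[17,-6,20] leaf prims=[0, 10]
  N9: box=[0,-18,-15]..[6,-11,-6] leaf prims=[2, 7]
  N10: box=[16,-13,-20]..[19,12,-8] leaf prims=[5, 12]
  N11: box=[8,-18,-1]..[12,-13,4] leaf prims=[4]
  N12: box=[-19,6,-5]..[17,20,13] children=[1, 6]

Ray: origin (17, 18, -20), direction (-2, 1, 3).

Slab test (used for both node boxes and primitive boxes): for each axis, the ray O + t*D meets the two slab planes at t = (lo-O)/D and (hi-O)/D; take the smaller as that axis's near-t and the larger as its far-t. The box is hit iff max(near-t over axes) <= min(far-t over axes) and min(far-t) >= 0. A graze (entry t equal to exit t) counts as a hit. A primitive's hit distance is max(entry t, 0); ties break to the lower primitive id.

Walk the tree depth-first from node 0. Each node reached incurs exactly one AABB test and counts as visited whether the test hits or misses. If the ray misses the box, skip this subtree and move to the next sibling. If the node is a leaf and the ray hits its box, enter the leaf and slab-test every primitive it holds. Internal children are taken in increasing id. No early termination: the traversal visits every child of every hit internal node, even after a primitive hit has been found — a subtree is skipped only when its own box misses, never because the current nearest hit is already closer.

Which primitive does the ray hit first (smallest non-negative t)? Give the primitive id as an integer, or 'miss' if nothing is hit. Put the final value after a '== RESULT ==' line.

Traverse from the root:
N0 x:[-1,18] y:[-37,2] z:[0,40/3] -> hit [0,2], descend [2, 4, 7, 12]
  N2 x:[-1,31/2] y:[-32,-3] z:[0,4] -> miss, prune
  N4 x:[11/2,14] y:[-37,-29] z:[5/3,14/3] -> miss, prune
  N7 x:[0,17/2] y:[-36,-24] z:[19/3,40/3] -> miss, prune
  N12 x:[0,18] y:[-12,2] z:[5,11] -> miss, prune

Summary -> nodes [0, 2, 4, 7, 12]; box-tests=5; leaf-entries=0; first=miss

== RESULT ==
miss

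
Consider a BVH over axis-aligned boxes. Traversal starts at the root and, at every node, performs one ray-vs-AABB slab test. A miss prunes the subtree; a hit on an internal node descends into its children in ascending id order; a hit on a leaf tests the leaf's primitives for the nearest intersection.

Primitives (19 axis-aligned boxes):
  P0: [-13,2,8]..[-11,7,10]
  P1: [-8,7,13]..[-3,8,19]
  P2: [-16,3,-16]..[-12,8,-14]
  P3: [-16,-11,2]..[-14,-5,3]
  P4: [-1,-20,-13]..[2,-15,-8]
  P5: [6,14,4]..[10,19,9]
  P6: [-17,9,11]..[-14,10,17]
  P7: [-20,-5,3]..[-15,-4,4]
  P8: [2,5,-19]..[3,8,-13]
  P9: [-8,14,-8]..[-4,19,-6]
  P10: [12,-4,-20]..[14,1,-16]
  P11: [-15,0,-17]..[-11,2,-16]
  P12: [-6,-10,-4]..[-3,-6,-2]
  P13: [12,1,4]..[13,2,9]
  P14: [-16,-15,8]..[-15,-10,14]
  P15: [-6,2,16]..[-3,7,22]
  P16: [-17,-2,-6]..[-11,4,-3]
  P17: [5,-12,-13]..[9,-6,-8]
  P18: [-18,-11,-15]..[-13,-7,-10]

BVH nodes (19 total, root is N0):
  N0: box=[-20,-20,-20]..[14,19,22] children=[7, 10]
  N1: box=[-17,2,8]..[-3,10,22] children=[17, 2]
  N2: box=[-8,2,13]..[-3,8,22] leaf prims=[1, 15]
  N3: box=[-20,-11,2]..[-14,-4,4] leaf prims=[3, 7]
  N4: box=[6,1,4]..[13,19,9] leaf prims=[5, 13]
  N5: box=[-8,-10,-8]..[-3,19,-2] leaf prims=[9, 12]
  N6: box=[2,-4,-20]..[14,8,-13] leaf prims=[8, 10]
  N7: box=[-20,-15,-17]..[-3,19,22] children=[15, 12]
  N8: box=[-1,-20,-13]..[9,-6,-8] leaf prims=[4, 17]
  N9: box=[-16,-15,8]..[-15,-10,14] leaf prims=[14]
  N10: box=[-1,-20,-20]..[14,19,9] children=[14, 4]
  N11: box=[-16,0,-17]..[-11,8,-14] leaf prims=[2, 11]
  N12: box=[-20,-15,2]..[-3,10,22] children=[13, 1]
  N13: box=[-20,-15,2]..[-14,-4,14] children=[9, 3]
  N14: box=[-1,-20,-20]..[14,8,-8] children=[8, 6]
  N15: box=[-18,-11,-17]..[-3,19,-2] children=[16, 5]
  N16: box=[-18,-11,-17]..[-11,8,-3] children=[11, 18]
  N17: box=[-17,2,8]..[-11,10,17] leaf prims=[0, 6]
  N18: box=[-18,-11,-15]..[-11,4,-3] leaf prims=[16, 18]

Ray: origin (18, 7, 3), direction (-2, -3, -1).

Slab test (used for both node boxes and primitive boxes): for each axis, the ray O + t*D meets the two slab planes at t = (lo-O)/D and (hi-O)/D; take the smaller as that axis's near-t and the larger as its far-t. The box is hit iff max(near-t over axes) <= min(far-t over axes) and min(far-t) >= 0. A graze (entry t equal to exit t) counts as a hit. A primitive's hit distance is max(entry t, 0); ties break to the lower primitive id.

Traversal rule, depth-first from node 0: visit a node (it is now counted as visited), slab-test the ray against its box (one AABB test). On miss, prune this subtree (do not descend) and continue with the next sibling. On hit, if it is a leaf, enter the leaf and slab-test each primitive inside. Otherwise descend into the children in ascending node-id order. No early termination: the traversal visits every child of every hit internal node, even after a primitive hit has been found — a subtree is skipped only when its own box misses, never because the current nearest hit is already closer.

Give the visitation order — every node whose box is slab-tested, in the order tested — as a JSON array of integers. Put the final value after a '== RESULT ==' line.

Walk:
N0 x:[2,19] y:[-4,9] z:[-19,23] -> hit [2,9], descend [7, 10]
  N7 x:[21/2,19] y:[-4,22/3] z:[-19,20] -> miss, prune
  N10 x:[2,19/2] y:[-4,9] z:[-6,23] -> hit [2,9], descend [4, 14]
    N4 x:[5/2,6] y:[-4,2] z:[-6,-1] -> miss, prune
    N14 x:[2,19/2] y:[-1/3,9] z:[11,23] -> miss, prune

5 AABB tests over nodes [0, 7, 10, 4, 14]; 0 leaves entered; closest miss.

== RESULT ==
[0, 7, 10, 4, 14]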